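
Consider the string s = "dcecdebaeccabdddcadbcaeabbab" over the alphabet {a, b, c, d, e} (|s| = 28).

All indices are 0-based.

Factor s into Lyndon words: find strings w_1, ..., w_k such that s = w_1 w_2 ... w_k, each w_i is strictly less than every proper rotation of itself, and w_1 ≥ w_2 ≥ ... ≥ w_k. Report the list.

emit factor 1: 'd' (i=0, period=1)
emit factor 2: 'ce' (i=1, period=2)
emit factor 3: 'cde' (i=3, period=3)
emit factor 4: 'b' (i=6, period=1)
emit factor 5: 'aecc' (i=7, period=4)
emit factor 6: 'abdddcadbcae' (i=11, period=12)
emit factor 7: 'abb' (i=23, period=3)
emit factor 8: 'ab' (i=26, period=2)

["d", "ce", "cde", "b", "aecc", "abdddcadbcae", "abb", "ab"]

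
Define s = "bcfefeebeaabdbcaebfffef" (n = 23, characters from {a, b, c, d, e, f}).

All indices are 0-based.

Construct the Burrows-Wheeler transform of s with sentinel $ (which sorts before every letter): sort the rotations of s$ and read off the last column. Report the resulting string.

feacd$aeebbbbeafffeefcfb

rank  rotation                  last
    0  $bcfefeebeaabdbcaebfffef  f
    1  aabdbcaebfffef$bcfefeebe  e
    2  abdbcaebfffef$bcfefeebea  a
    3  aebfffef$bcfefeebeaabdbc  c
    4  bcaebfffef$bcfefeebeaabd  d
    5  bcfefeebeaabdbcaebfffef$  $
    6  bdbcaebfffef$bcfefeebeaa  a
    7  beaabdbcaebfffef$bcfefee  e
    8  bfffef$bcfefeebeaabdbcae  e
    9  caebfffef$bcfefeebeaabdb  b
   10  cfefeebeaabdbcaebfffef$b  b
   11  dbcaebfffef$bcfefeebeaab  b
   12  eaabdbcaebfffef$bcfefeeb  b
   13  ebeaabdbcaebfffef$bcfefe  e
   14  ebfffef$bcfefeebeaabdbca  a
   15  eebeaabdbcaebfffef$bcfef  f
   16  ef$bcfefeebeaabdbcaebfff  f
   17  efeebeaabdbcaebfffef$bcf  f
   18  f$bcfefeebeaabdbcaebfffe  e
   19  feebeaabdbcaebfffef$bcfe  e
   20  fef$bcfefeebeaabdbcaebff  f
   21  fefeebeaabdbcaebfffef$bc  c
   22  ffef$bcfefeebeaabdbcaebf  f
   23  fffef$bcfefeebeaabdbcaeb  b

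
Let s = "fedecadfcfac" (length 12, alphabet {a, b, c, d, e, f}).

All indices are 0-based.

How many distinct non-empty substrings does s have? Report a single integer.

sorted suffixes:
  #0 SA[0]=10  'ac'
  #1 SA[1]=5  'adfcfac'
  #2 SA[2]=11  'c'
  #3 SA[3]=4  'cadfcfac'
  #4 SA[4]=8  'cfac'
  #5 SA[5]=2  'decadfcfac'
  #6 SA[6]=6  'dfcfac'
  #7 SA[7]=3  'ecadfcfac'
  #8 SA[8]=1  'edecadfcfac'
  #9 SA[9]=9  'fac'
  #10 SA[10]=7  'fcfac'
  #11 SA[11]=0  'fedecadfcfac'

SA = [10, 5, 11, 4, 8, 2, 6, 3, 1, 9, 7, 0]
[i] adj suffixes → lcp
  [1] 10/5 → 1 ('a')
  [2] 5/11 → 0 ('')
  [3] 11/4 → 1 ('c')
  [4] 4/8 → 1 ('c')
  [5] 8/2 → 0 ('')
  [6] 2/6 → 1 ('d')
  [7] 6/3 → 0 ('')
  [8] 3/1 → 1 ('e')
  [9] 1/9 → 0 ('')
  [10] 9/7 → 1 ('f')
  [11] 7/0 → 1 ('f')

n(n+1)/2 = 12·13/2 = 78
Σ LCP = 0 + 1 + 0 + 1 + 1 + 0 + 1 + 0 + 1 + 0 + 1 + 1 = 7
distinct = 78 − 7 = 71

71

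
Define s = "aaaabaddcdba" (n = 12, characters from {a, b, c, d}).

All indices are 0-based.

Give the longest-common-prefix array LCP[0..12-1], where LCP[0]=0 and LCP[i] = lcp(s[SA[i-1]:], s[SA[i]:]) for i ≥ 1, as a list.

sorted suffixes:
  #0 SA[0]=11  'a'
  #1 SA[1]=0  'aaaabaddcdba'
  #2 SA[2]=1  'aaabaddcdba'
  #3 SA[3]=2  'aabaddcdba'
  #4 SA[4]=3  'abaddcdba'
  #5 SA[5]=5  'addcdba'
  #6 SA[6]=10  'ba'
  #7 SA[7]=4  'baddcdba'
  #8 SA[8]=8  'cdba'
  #9 SA[9]=9  'dba'
  #10 SA[10]=7  'dcdba'
  #11 SA[11]=6  'ddcdba'

SA = [11, 0, 1, 2, 3, 5, 10, 4, 8, 9, 7, 6]
i: (SA[i-1],SA[i]) lcp shared
  1: (11,0) 1 'a'
  2: (0,1) 3 'aaa'
  3: (1,2) 2 'aa'
  4: (2,3) 1 'a'
  5: (3,5) 1 'a'
  6: (5,10) 0 ''
  7: (10,4) 2 'ba'
  8: (4,8) 0 ''
  9: (8,9) 0 ''
  10: (9,7) 1 'd'
  11: (7,6) 1 'd'

[0, 1, 3, 2, 1, 1, 0, 2, 0, 0, 1, 1]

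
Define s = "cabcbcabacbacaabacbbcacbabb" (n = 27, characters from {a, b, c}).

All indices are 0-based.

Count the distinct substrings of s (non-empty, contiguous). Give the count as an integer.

324

rank | idx | suffix
   0 |  13 | aabacbbcacbabb
   1 |   6 | abacbacaabacbbcacbabb
   2 |  14 | abacbbcacbabb
   3 |  24 | abb
   4 |   1 | abcbcabacbacaabacbbcacbabb
   5 |  11 | acaabacbbcacbabb
   6 |  21 | acbabb
   7 |   8 | acbacaabacbbcacbabb
   8 |  16 | acbbcacbabb
   9 |  26 | b
  10 |  23 | babb
  11 |  10 | bacaabacbbcacbabb
  12 |   7 | bacbacaabacbbcacbabb
  13 |  15 | bacbbcacbabb
  14 |  25 | bb
  15 |  18 | bbcacbabb
  16 |   4 | bcabacbacaabacbbcacbabb
  17 |  19 | bcacbabb
  18 |   2 | bcbcabacbacaabacbbcacbabb
  19 |  12 | caabacbbcacbabb
  20 |   5 | cabacbacaabacbbcacbabb
  21 |   0 | cabcbcabacbacaabacbbcacbabb
  22 |  20 | cacbabb
  23 |  22 | cbabb
  24 |   9 | cbacaabacbbcacbabb
  25 |  17 | cbbcacbabb
  26 |   3 | cbcabacbacaabacbbcacbabb

SA = [13, 6, 14, 24, 1, 11, 21, 8, 16, 26, 23, 10, 7, 15, 25, 18, 4, 19, 2, 12, 5, 0, 20, 22, 9, 17, 3]
rank  pair      lcp
   1  s[13:],s[6:]  1  'a'
   2  s[6:],s[14:]  5  'abacb'
   3  s[14:],s[24:]  2  'ab'
   4  s[24:],s[1:]  2  'ab'
   5  s[1:],s[11:]  1  'a'
   6  s[11:],s[21:]  2  'ac'
   7  s[21:],s[8:]  4  'acba'
   8  s[8:],s[16:]  3  'acb'
   9  s[16:],s[26:]  0  ''
  10  s[26:],s[23:]  1  'b'
  11  s[23:],s[10:]  2  'ba'
  12  s[10:],s[7:]  3  'bac'
  13  s[7:],s[15:]  4  'bacb'
  14  s[15:],s[25:]  1  'b'
  15  s[25:],s[18:]  2  'bb'
  16  s[18:],s[4:]  1  'b'
  17  s[4:],s[19:]  3  'bca'
  18  s[19:],s[2:]  2  'bc'
  19  s[2:],s[12:]  0  ''
  20  s[12:],s[5:]  2  'ca'
  21  s[5:],s[0:]  3  'cab'
  22  s[0:],s[20:]  2  'ca'
  23  s[20:],s[22:]  1  'c'
  24  s[22:],s[9:]  3  'cba'
  25  s[9:],s[17:]  2  'cb'
  26  s[17:],s[3:]  2  'cb'

n(n+1)/2 = 27·28/2 = 378
Σ LCP = 0 + 1 + 5 + 2 + 2 + 1 + 2 + 4 + 3 + 0 + 1 + 2 + 3 + 4 + 1 + 2 + 1 + 3 + 2 + 0 + 2 + 3 + 2 + 1 + 3 + 2 + 2 = 54
distinct = 378 − 54 = 324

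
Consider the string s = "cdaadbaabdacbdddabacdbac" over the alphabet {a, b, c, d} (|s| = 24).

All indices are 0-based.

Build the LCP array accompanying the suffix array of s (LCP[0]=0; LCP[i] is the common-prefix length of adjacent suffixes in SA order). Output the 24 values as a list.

sorted suffixes:
  #0 SA[0]=6  'aabdacbdddabacdbac'
  #1 SA[1]=2  'aadbaabdacbdddabacdbac'
  #2 SA[2]=16  'abacdbac'
  #3 SA[3]=7  'abdacbdddabacdbac'
  #4 SA[4]=22  'ac'
  #5 SA[5]=10  'acbdddabacdbac'
  #6 SA[6]=18  'acdbac'
  #7 SA[7]=3  'adbaabdacbdddabacdbac'
  #8 SA[8]=5  'baabdacbdddabacdbac'
  #9 SA[9]=21  'bac'
  #10 SA[10]=17  'bacdbac'
  #11 SA[11]=8  'bdacbdddabacdbac'
  #12 SA[12]=12  'bdddabacdbac'
  #13 SA[13]=23  'c'
  #14 SA[14]=11  'cbdddabacdbac'
  #15 SA[15]=0  'cdaadbaabdacbdddabacdbac'
  #16 SA[16]=19  'cdbac'
  #17 SA[17]=1  'daadbaabdacbdddabacdbac'
  #18 SA[18]=15  'dabacdbac'
  #19 SA[19]=9  'dacbdddabacdbac'
  #20 SA[20]=4  'dbaabdacbdddabacdbac'
  #21 SA[21]=20  'dbac'
  #22 SA[22]=14  'ddabacdbac'
  #23 SA[23]=13  'dddabacdbac'

SA = [6, 2, 16, 7, 22, 10, 18, 3, 5, 21, 17, 8, 12, 23, 11, 0, 19, 1, 15, 9, 4, 20, 14, 13]
[i] adj suffixes → lcp
  [1] 6/2 → 2 ('aa')
  [2] 2/16 → 1 ('a')
  [3] 16/7 → 2 ('ab')
  [4] 7/22 → 1 ('a')
  [5] 22/10 → 2 ('ac')
  [6] 10/18 → 2 ('ac')
  [7] 18/3 → 1 ('a')
  [8] 3/5 → 0 ('')
  [9] 5/21 → 2 ('ba')
  [10] 21/17 → 3 ('bac')
  [11] 17/8 → 1 ('b')
  [12] 8/12 → 2 ('bd')
  [13] 12/23 → 0 ('')
  [14] 23/11 → 1 ('c')
  [15] 11/0 → 1 ('c')
  [16] 0/19 → 2 ('cd')
  [17] 19/1 → 0 ('')
  [18] 1/15 → 2 ('da')
  [19] 15/9 → 2 ('da')
  [20] 9/4 → 1 ('d')
  [21] 4/20 → 3 ('dba')
  [22] 20/14 → 1 ('d')
  [23] 14/13 → 2 ('dd')

[0, 2, 1, 2, 1, 2, 2, 1, 0, 2, 3, 1, 2, 0, 1, 1, 2, 0, 2, 2, 1, 3, 1, 2]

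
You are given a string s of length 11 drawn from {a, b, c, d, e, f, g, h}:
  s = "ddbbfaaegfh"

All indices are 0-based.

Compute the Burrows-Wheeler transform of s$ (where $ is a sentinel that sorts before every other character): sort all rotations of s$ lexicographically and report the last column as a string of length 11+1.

rank  rotation      last
    0  $ddbbfaaegfh  h
    1  aaegfh$ddbbf  f
    2  aegfh$ddbbfa  a
    3  bbfaaegfh$dd  d
    4  bfaaegfh$ddb  b
    5  dbbfaaegfh$d  d
    6  ddbbfaaegfh$  $
    7  egfh$ddbbfaa  a
    8  faaegfh$ddbb  b
    9  fh$ddbbfaaeg  g
   10  gfh$ddbbfaae  e
   11  h$ddbbfaaegf  f

hfadbd$abgef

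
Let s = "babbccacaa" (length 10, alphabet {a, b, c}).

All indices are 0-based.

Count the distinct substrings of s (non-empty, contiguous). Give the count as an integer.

rank | idx | suffix
   0 |   9 | a
   1 |   8 | aa
   2 |   1 | abbccacaa
   3 |   6 | acaa
   4 |   0 | babbccacaa
   5 |   2 | bbccacaa
   6 |   3 | bccacaa
   7 |   7 | caa
   8 |   5 | cacaa
   9 |   4 | ccacaa

SA = [9, 8, 1, 6, 0, 2, 3, 7, 5, 4]
[i] adj suffixes → lcp
  [1] 9/8 → 1 ('a')
  [2] 8/1 → 1 ('a')
  [3] 1/6 → 1 ('a')
  [4] 6/0 → 0 ('')
  [5] 0/2 → 1 ('b')
  [6] 2/3 → 1 ('b')
  [7] 3/7 → 0 ('')
  [8] 7/5 → 2 ('ca')
  [9] 5/4 → 1 ('c')

n(n+1)/2 = 10·11/2 = 55
Σ LCP = 0 + 1 + 1 + 1 + 0 + 1 + 1 + 0 + 2 + 1 = 8
distinct = 55 − 8 = 47

47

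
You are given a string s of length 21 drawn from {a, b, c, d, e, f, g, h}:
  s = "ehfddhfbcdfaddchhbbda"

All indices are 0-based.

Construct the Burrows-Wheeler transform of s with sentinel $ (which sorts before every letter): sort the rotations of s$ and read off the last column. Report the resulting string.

rank  rotation                last
    0  $ehfddhfbcdfaddchhbbda  a
    1  a$ehfddhfbcdfaddchhbbd  d
    2  addchhbbda$ehfddhfbcdf  f
    3  bbda$ehfddhfbcdfaddchh  h
    4  bcdfaddchhbbda$ehfddhf  f
    5  bda$ehfddhfbcdfaddchhb  b
    6  cdfaddchhbbda$ehfddhfb  b
    7  chhbbda$ehfddhfbcdfadd  d
    8  da$ehfddhfbcdfaddchhbb  b
    9  dchhbbda$ehfddhfbcdfad  d
   10  ddchhbbda$ehfddhfbcdfa  a
   11  ddhfbcdfaddchhbbda$ehf  f
   12  dfaddchhbbda$ehfddhfbc  c
   13  dhfbcdfaddchhbbda$ehfd  d
   14  ehfddhfbcdfaddchhbbda$  $
   15  faddchhbbda$ehfddhfbcd  d
   16  fbcdfaddchhbbda$ehfddh  h
   17  fddhfbcdfaddchhbbda$eh  h
   18  hbbda$ehfddhfbcdfaddch  h
   19  hfbcdfaddchhbbda$ehfdd  d
   20  hfddhfbcdfaddchhbbda$e  e
   21  hhbbda$ehfddhfbcdfaddc  c

adfhfbbdbdafcd$dhhhdec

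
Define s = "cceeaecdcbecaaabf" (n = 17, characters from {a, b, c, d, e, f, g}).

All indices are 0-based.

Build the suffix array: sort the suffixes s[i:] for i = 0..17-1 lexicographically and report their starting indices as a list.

rank→(start, suffix):
  0 → (12, 'aaabf')
  1 → (13, 'aabf')
  2 → (14, 'abf')
  3 → (4, 'aecdcbecaaabf')
  4 → (9, 'becaaabf')
  5 → (15, 'bf')
  6 → (11, 'caaabf')
  7 → (8, 'cbecaaabf')
  8 → (0, 'cceeaecdcbecaaabf')
  9 → (6, 'cdcbecaaabf')
  10 → (1, 'ceeaecdcbecaaabf')
  11 → (7, 'dcbecaaabf')
  12 → (3, 'eaecdcbecaaabf')
  13 → (10, 'ecaaabf')
  14 → (5, 'ecdcbecaaabf')
  15 → (2, 'eeaecdcbecaaabf')
  16 → (16, 'f')

[12, 13, 14, 4, 9, 15, 11, 8, 0, 6, 1, 7, 3, 10, 5, 2, 16]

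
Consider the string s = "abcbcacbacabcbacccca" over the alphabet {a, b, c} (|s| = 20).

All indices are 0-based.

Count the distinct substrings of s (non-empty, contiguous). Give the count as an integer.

174

sorted suffixes:
  #0 SA[0]=19  'a'
  #1 SA[1]=10  'abcbacccca'
  #2 SA[2]=0  'abcbcacbacabcbacccca'
  #3 SA[3]=8  'acabcbacccca'
  #4 SA[4]=5  'acbacabcbacccca'
  #5 SA[5]=14  'acccca'
  #6 SA[6]=7  'bacabcbacccca'
  #7 SA[7]=13  'bacccca'
  #8 SA[8]=3  'bcacbacabcbacccca'
  #9 SA[9]=11  'bcbacccca'
  #10 SA[10]=1  'bcbcacbacabcbacccca'
  #11 SA[11]=18  'ca'
  #12 SA[12]=9  'cabcbacccca'
  #13 SA[13]=4  'cacbacabcbacccca'
  #14 SA[14]=6  'cbacabcbacccca'
  #15 SA[15]=12  'cbacccca'
  #16 SA[16]=2  'cbcacbacabcbacccca'
  #17 SA[17]=17  'cca'
  #18 SA[18]=16  'ccca'
  #19 SA[19]=15  'cccca'

SA = [19, 10, 0, 8, 5, 14, 7, 13, 3, 11, 1, 18, 9, 4, 6, 12, 2, 17, 16, 15]
rank  pair      lcp
   1  s[19:],s[10:]  1  'a'
   2  s[10:],s[0:]  4  'abcb'
   3  s[0:],s[8:]  1  'a'
   4  s[8:],s[5:]  2  'ac'
   5  s[5:],s[14:]  2  'ac'
   6  s[14:],s[7:]  0  ''
   7  s[7:],s[13:]  3  'bac'
   8  s[13:],s[3:]  1  'b'
   9  s[3:],s[11:]  2  'bc'
  10  s[11:],s[1:]  3  'bcb'
  11  s[1:],s[18:]  0  ''
  12  s[18:],s[9:]  2  'ca'
  13  s[9:],s[4:]  2  'ca'
  14  s[4:],s[6:]  1  'c'
  15  s[6:],s[12:]  4  'cbac'
  16  s[12:],s[2:]  2  'cb'
  17  s[2:],s[17:]  1  'c'
  18  s[17:],s[16:]  2  'cc'
  19  s[16:],s[15:]  3  'ccc'

n(n+1)/2 = 20·21/2 = 210
Σ LCP = 0 + 1 + 4 + 1 + 2 + 2 + 0 + 3 + 1 + 2 + 3 + 0 + 2 + 2 + 1 + 4 + 2 + 1 + 2 + 3 = 36
distinct = 210 − 36 = 174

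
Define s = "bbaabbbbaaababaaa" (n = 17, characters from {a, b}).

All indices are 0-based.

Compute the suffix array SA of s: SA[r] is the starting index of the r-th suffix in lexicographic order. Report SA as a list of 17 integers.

rank→(start, suffix):
  0 → (16, 'a')
  1 → (15, 'aa')
  2 → (14, 'aaa')
  3 → (8, 'aaababaaa')
  4 → (9, 'aababaaa')
  5 → (2, 'aabbbbaaababaaa')
  6 → (12, 'abaaa')
  7 → (10, 'ababaaa')
  8 → (3, 'abbbbaaababaaa')
  9 → (13, 'baaa')
  10 → (7, 'baaababaaa')
  11 → (1, 'baabbbbaaababaaa')
  12 → (11, 'babaaa')
  13 → (6, 'bbaaababaaa')
  14 → (0, 'bbaabbbbaaababaaa')
  15 → (5, 'bbbaaababaaa')
  16 → (4, 'bbbbaaababaaa')

[16, 15, 14, 8, 9, 2, 12, 10, 3, 13, 7, 1, 11, 6, 0, 5, 4]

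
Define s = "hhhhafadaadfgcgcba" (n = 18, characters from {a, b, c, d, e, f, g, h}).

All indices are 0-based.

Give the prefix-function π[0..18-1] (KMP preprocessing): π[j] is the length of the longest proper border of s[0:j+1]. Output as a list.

[0, 1, 2, 3, 0, 0, 0, 0, 0, 0, 0, 0, 0, 0, 0, 0, 0, 0]

π[0] = 0
j=1 s[j]='h': π[1]=1 (border 'h')
j=2 s[j]='h': π[2]=2 (border 'hh')
j=3 s[j]='h': π[3]=3 (border 'hhh')
j=4 s[j]='a': k: 3→2→1→0; π[4]=0 (border '')
j=5 s[j]='f': π[5]=0 (border '')
j=6 s[j]='a': π[6]=0 (border '')
j=7 s[j]='d': π[7]=0 (border '')
j=8 s[j]='a': π[8]=0 (border '')
j=9 s[j]='a': π[9]=0 (border '')
j=10 s[j]='d': π[10]=0 (border '')
j=11 s[j]='f': π[11]=0 (border '')
j=12 s[j]='g': π[12]=0 (border '')
j=13 s[j]='c': π[13]=0 (border '')
j=14 s[j]='g': π[14]=0 (border '')
j=15 s[j]='c': π[15]=0 (border '')
j=16 s[j]='b': π[16]=0 (border '')
j=17 s[j]='a': π[17]=0 (border '')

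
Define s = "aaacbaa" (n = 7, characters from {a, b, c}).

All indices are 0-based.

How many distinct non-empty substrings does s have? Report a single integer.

sorted suffixes:
  #0 SA[0]=6  'a'
  #1 SA[1]=5  'aa'
  #2 SA[2]=0  'aaacbaa'
  #3 SA[3]=1  'aacbaa'
  #4 SA[4]=2  'acbaa'
  #5 SA[5]=4  'baa'
  #6 SA[6]=3  'cbaa'

SA = [6, 5, 0, 1, 2, 4, 3]
i: (SA[i-1],SA[i]) lcp shared
  1: (6,5) 1 'a'
  2: (5,0) 2 'aa'
  3: (0,1) 2 'aa'
  4: (1,2) 1 'a'
  5: (2,4) 0 ''
  6: (4,3) 0 ''

n(n+1)/2 = 7·8/2 = 28
Σ LCP = 0 + 1 + 2 + 2 + 1 + 0 + 0 = 6
distinct = 28 − 6 = 22

22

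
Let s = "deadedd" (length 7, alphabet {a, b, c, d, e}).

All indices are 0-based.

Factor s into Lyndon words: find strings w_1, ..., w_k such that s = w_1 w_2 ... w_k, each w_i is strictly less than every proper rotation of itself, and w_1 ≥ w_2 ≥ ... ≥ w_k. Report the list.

["de", "adedd"]

emit factor 1: 'de' (i=0, period=2)
emit factor 2: 'adedd' (i=2, period=5)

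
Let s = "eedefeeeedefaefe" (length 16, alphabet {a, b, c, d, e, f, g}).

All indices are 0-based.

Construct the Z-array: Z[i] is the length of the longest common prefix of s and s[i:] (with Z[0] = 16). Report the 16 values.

[16, 1, 0, 1, 0, 2, 2, 5, 1, 0, 1, 0, 0, 1, 0, 1]

Z[0]=16
i=1: outside box; Z[1]=1 grow→box=[1,2)
i=2: outside box; Z[2]=0
i=3: outside box; Z[3]=1 grow→box=[3,4)
i=4: outside box; Z[4]=0
i=5: outside box; Z[5]=2 grow→box=[5,7)
i=6: min(r-i=1, Z[1]=1)=1; Z[6]=2 grow→box=[6,8)
i=7: min(r-i=1, Z[1]=1)=1; Z[7]=5 grow→box=[7,12)
i=8: min(r-i=4, Z[1]=1)=1; Z[8]=1
i=9: min(r-i=3, Z[2]=0)=0; Z[9]=0
i=10: min(r-i=2, Z[3]=1)=1; Z[10]=1
i=11: min(r-i=1, Z[4]=0)=0; Z[11]=0
i=12: outside box; Z[12]=0
i=13: outside box; Z[13]=1 grow→box=[13,14)
i=14: outside box; Z[14]=0
i=15: outside box; Z[15]=1 grow→box=[15,16)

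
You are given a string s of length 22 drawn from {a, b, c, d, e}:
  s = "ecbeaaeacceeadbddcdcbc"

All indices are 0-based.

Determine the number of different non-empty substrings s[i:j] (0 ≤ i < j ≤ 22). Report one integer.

232

rank | idx | suffix
   0 |   4 | aaeacceeadbddcdcbc
   1 |   7 | acceeadbddcdcbc
   2 |  12 | adbddcdcbc
   3 |   5 | aeacceeadbddcdcbc
   4 |  20 | bc
   5 |  14 | bddcdcbc
   6 |   2 | beaaeacceeadbddcdcbc
   7 |  21 | c
   8 |  19 | cbc
   9 |   1 | cbeaaeacceeadbddcdcbc
  10 |   8 | cceeadbddcdcbc
  11 |  17 | cdcbc
  12 |   9 | ceeadbddcdcbc
  13 |  13 | dbddcdcbc
  14 |  18 | dcbc
  15 |  16 | dcdcbc
  16 |  15 | ddcdcbc
  17 |   3 | eaaeacceeadbddcdcbc
  18 |   6 | eacceeadbddcdcbc
  19 |  11 | eadbddcdcbc
  20 |   0 | ecbeaaeacceeadbddcdcbc
  21 |  10 | eeadbddcdcbc

SA = [4, 7, 12, 5, 20, 14, 2, 21, 19, 1, 8, 17, 9, 13, 18, 16, 15, 3, 6, 11, 0, 10]
rank  pair      lcp
   1  s[4:],s[7:]  1  'a'
   2  s[7:],s[12:]  1  'a'
   3  s[12:],s[5:]  1  'a'
   4  s[5:],s[20:]  0  ''
   5  s[20:],s[14:]  1  'b'
   6  s[14:],s[2:]  1  'b'
   7  s[2:],s[21:]  0  ''
   8  s[21:],s[19:]  1  'c'
   9  s[19:],s[1:]  2  'cb'
  10  s[1:],s[8:]  1  'c'
  11  s[8:],s[17:]  1  'c'
  12  s[17:],s[9:]  1  'c'
  13  s[9:],s[13:]  0  ''
  14  s[13:],s[18:]  1  'd'
  15  s[18:],s[16:]  2  'dc'
  16  s[16:],s[15:]  1  'd'
  17  s[15:],s[3:]  0  ''
  18  s[3:],s[6:]  2  'ea'
  19  s[6:],s[11:]  2  'ea'
  20  s[11:],s[0:]  1  'e'
  21  s[0:],s[10:]  1  'e'

n(n+1)/2 = 22·23/2 = 253
Σ LCP = 0 + 1 + 1 + 1 + 0 + 1 + 1 + 0 + 1 + 2 + 1 + 1 + 1 + 0 + 1 + 2 + 1 + 0 + 2 + 2 + 1 + 1 = 21
distinct = 253 − 21 = 232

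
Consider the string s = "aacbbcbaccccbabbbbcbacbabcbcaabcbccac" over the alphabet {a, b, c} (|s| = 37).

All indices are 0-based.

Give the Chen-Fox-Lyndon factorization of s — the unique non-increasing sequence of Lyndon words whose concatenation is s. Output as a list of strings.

emit factor 1: 'aacbbcbaccccbabbbbcbacbabcbc' (i=0, period=28)
emit factor 2: 'aabcbccac' (i=28, period=9)

["aacbbcbaccccbabbbbcbacbabcbc", "aabcbccac"]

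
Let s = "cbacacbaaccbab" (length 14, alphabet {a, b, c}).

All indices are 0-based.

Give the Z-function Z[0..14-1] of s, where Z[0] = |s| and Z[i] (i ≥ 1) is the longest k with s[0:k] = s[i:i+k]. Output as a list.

Z[0]=14
i=1: fresh scan; Z[1]=0
i=2: fresh scan; Z[2]=0
i=3: fresh scan; Z[3]=1 grow→box=[3,4)
i=4: fresh scan; Z[4]=0
i=5: fresh scan; Z[5]=3 grow→box=[5,8)
i=6: min(r-i=2, Z[1]=0)=0; Z[6]=0
i=7: min(r-i=1, Z[2]=0)=0; Z[7]=0
i=8: fresh scan; Z[8]=0
i=9: fresh scan; Z[9]=1 grow→box=[9,10)
i=10: fresh scan; Z[10]=3 grow→box=[10,13)
i=11: min(r-i=2, Z[1]=0)=0; Z[11]=0
i=12: min(r-i=1, Z[2]=0)=0; Z[12]=0
i=13: fresh scan; Z[13]=0

[14, 0, 0, 1, 0, 3, 0, 0, 0, 1, 3, 0, 0, 0]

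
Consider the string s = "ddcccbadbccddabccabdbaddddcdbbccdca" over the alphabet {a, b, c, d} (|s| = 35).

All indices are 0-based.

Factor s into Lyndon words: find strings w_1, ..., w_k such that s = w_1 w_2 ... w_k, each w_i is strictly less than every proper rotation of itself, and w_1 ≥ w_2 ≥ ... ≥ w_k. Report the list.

emit factor 1: 'd' (i=0, period=1)
emit factor 2: 'd' (i=1, period=1)
emit factor 3: 'c' (i=2, period=1)
emit factor 4: 'c' (i=3, period=1)
emit factor 5: 'c' (i=4, period=1)
emit factor 6: 'b' (i=5, period=1)
emit factor 7: 'adbccdd' (i=6, period=7)
emit factor 8: 'abccabdbaddddcdbbccdc' (i=13, period=21)
emit factor 9: 'a' (i=34, period=1)

["d", "d", "c", "c", "c", "b", "adbccdd", "abccabdbaddddcdbbccdc", "a"]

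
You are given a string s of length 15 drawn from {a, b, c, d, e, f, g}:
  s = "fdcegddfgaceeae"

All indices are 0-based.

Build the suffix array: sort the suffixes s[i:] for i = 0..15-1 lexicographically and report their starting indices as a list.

[9, 13, 10, 2, 1, 5, 6, 14, 12, 11, 3, 0, 7, 8, 4]

sorted suffixes:
  #0 SA[0]=9  'aceeae'
  #1 SA[1]=13  'ae'
  #2 SA[2]=10  'ceeae'
  #3 SA[3]=2  'cegddfgaceeae'
  #4 SA[4]=1  'dcegddfgaceeae'
  #5 SA[5]=5  'ddfgaceeae'
  #6 SA[6]=6  'dfgaceeae'
  #7 SA[7]=14  'e'
  #8 SA[8]=12  'eae'
  #9 SA[9]=11  'eeae'
  #10 SA[10]=3  'egddfgaceeae'
  #11 SA[11]=0  'fdcegddfgaceeae'
  #12 SA[12]=7  'fgaceeae'
  #13 SA[13]=8  'gaceeae'
  #14 SA[14]=4  'gddfgaceeae'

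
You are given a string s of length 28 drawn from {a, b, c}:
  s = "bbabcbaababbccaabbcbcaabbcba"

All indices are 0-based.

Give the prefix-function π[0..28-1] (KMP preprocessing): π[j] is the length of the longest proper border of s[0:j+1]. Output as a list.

[0, 1, 0, 1, 0, 1, 0, 0, 1, 0, 1, 2, 0, 0, 0, 0, 1, 2, 0, 1, 0, 0, 0, 1, 2, 0, 1, 0]

π[0] = 0
j=1 s[j]='b': π[1]=1 (border 'b')
j=2 s[j]='a': k: 1→0; π[2]=0 (border '')
j=3 s[j]='b': π[3]=1 (border 'b')
j=4 s[j]='c': k: 1→0; π[4]=0 (border '')
j=5 s[j]='b': π[5]=1 (border 'b')
j=6 s[j]='a': k: 1→0; π[6]=0 (border '')
j=7 s[j]='a': π[7]=0 (border '')
j=8 s[j]='b': π[8]=1 (border 'b')
j=9 s[j]='a': k: 1→0; π[9]=0 (border '')
j=10 s[j]='b': π[10]=1 (border 'b')
j=11 s[j]='b': π[11]=2 (border 'bb')
j=12 s[j]='c': k: 2→1→0; π[12]=0 (border '')
j=13 s[j]='c': π[13]=0 (border '')
j=14 s[j]='a': π[14]=0 (border '')
j=15 s[j]='a': π[15]=0 (border '')
j=16 s[j]='b': π[16]=1 (border 'b')
j=17 s[j]='b': π[17]=2 (border 'bb')
j=18 s[j]='c': k: 2→1→0; π[18]=0 (border '')
j=19 s[j]='b': π[19]=1 (border 'b')
j=20 s[j]='c': k: 1→0; π[20]=0 (border '')
j=21 s[j]='a': π[21]=0 (border '')
j=22 s[j]='a': π[22]=0 (border '')
j=23 s[j]='b': π[23]=1 (border 'b')
j=24 s[j]='b': π[24]=2 (border 'bb')
j=25 s[j]='c': k: 2→1→0; π[25]=0 (border '')
j=26 s[j]='b': π[26]=1 (border 'b')
j=27 s[j]='a': k: 1→0; π[27]=0 (border '')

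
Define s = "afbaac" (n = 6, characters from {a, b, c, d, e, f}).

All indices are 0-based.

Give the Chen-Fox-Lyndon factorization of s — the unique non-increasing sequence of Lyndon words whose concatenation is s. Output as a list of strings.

["afb", "aac"]

emit factor 1: 'afb' (i=0, period=3)
emit factor 2: 'aac' (i=3, period=3)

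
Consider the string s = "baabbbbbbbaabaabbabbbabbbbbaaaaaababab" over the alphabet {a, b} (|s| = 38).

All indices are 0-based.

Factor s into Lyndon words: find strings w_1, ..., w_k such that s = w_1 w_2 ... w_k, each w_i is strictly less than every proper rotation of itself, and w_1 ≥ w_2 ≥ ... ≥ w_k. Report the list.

emit factor 1: 'b' (i=0, period=1)
emit factor 2: 'aabbbbbbb' (i=1, period=9)
emit factor 3: 'aabaabbabbbabbbbb' (i=10, period=17)
emit factor 4: 'aaaaaababab' (i=27, period=11)

["b", "aabbbbbbb", "aabaabbabbbabbbbb", "aaaaaababab"]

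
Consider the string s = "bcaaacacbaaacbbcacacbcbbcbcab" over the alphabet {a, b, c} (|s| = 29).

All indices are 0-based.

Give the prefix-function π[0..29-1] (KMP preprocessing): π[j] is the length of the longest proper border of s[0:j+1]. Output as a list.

[0, 0, 0, 0, 0, 0, 0, 0, 1, 0, 0, 0, 0, 1, 1, 2, 3, 0, 0, 0, 1, 2, 1, 1, 2, 1, 2, 3, 1]

π[0] = 0
j=1 s[j]='c': π[1]=0 (border '')
j=2 s[j]='a': π[2]=0 (border '')
j=3 s[j]='a': π[3]=0 (border '')
j=4 s[j]='a': π[4]=0 (border '')
j=5 s[j]='c': π[5]=0 (border '')
j=6 s[j]='a': π[6]=0 (border '')
j=7 s[j]='c': π[7]=0 (border '')
j=8 s[j]='b': π[8]=1 (border 'b')
j=9 s[j]='a': k: 1→0; π[9]=0 (border '')
j=10 s[j]='a': π[10]=0 (border '')
j=11 s[j]='a': π[11]=0 (border '')
j=12 s[j]='c': π[12]=0 (border '')
j=13 s[j]='b': π[13]=1 (border 'b')
j=14 s[j]='b': k: 1→0; π[14]=1 (border 'b')
j=15 s[j]='c': π[15]=2 (border 'bc')
j=16 s[j]='a': π[16]=3 (border 'bca')
j=17 s[j]='c': k: 3→0; π[17]=0 (border '')
j=18 s[j]='a': π[18]=0 (border '')
j=19 s[j]='c': π[19]=0 (border '')
j=20 s[j]='b': π[20]=1 (border 'b')
j=21 s[j]='c': π[21]=2 (border 'bc')
j=22 s[j]='b': k: 2→0; π[22]=1 (border 'b')
j=23 s[j]='b': k: 1→0; π[23]=1 (border 'b')
j=24 s[j]='c': π[24]=2 (border 'bc')
j=25 s[j]='b': k: 2→0; π[25]=1 (border 'b')
j=26 s[j]='c': π[26]=2 (border 'bc')
j=27 s[j]='a': π[27]=3 (border 'bca')
j=28 s[j]='b': k: 3→0; π[28]=1 (border 'b')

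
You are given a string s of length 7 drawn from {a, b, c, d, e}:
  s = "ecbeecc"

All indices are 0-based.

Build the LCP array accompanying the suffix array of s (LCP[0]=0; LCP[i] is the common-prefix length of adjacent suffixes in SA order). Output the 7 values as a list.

[0, 0, 1, 1, 0, 2, 1]

rank→(start, suffix):
  0 → (2, 'beecc')
  1 → (6, 'c')
  2 → (1, 'cbeecc')
  3 → (5, 'cc')
  4 → (0, 'ecbeecc')
  5 → (4, 'ecc')
  6 → (3, 'eecc')

SA = [2, 6, 1, 5, 0, 4, 3]
i: (SA[i-1],SA[i]) lcp shared
  1: (2,6) 0 ''
  2: (6,1) 1 'c'
  3: (1,5) 1 'c'
  4: (5,0) 0 ''
  5: (0,4) 2 'ec'
  6: (4,3) 1 'e'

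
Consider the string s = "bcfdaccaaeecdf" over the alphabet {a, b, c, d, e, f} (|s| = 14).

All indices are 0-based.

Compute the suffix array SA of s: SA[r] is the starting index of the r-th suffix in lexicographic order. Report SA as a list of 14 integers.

sorted suffixes:
  #0 SA[0]=7  'aaeecdf'
  #1 SA[1]=4  'accaaeecdf'
  #2 SA[2]=8  'aeecdf'
  #3 SA[3]=0  'bcfdaccaaeecdf'
  #4 SA[4]=6  'caaeecdf'
  #5 SA[5]=5  'ccaaeecdf'
  #6 SA[6]=11  'cdf'
  #7 SA[7]=1  'cfdaccaaeecdf'
  #8 SA[8]=3  'daccaaeecdf'
  #9 SA[9]=12  'df'
  #10 SA[10]=10  'ecdf'
  #11 SA[11]=9  'eecdf'
  #12 SA[12]=13  'f'
  #13 SA[13]=2  'fdaccaaeecdf'

[7, 4, 8, 0, 6, 5, 11, 1, 3, 12, 10, 9, 13, 2]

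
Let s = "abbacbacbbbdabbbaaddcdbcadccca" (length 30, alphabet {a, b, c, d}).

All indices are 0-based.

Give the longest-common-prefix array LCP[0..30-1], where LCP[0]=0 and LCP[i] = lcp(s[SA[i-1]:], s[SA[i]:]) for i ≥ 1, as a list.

rank→(start, suffix):
  0 → (29, 'a')
  1 → (16, 'aaddcdbcadccca')
  2 → (0, 'abbacbacbbbdabbbaaddcdbcadccca')
  3 → (12, 'abbbaaddcdbcadccca')
  4 → (3, 'acbacbbbdabbbaaddcdbcadccca')
  5 → (6, 'acbbbdabbbaaddcdbcadccca')
  6 → (24, 'adccca')
  7 → (17, 'addcdbcadccca')
  8 → (15, 'baaddcdbcadccca')
  9 → (2, 'bacbacbbbdabbbaaddcdbcadccca')
  10 → (5, 'bacbbbdabbbaaddcdbcadccca')
  11 → (14, 'bbaaddcdbcadccca')
  12 → (1, 'bbacbacbbbdabbbaaddcdbcadccca')
  13 → (13, 'bbbaaddcdbcadccca')
  14 → (8, 'bbbdabbbaaddcdbcadccca')
  15 → (9, 'bbdabbbaaddcdbcadccca')
  16 → (22, 'bcadccca')
  17 → (10, 'bdabbbaaddcdbcadccca')
  18 → (28, 'ca')
  19 → (23, 'cadccca')
  20 → (4, 'cbacbbbdabbbaaddcdbcadccca')
  21 → (7, 'cbbbdabbbaaddcdbcadccca')
  22 → (27, 'cca')
  23 → (26, 'ccca')
  24 → (20, 'cdbcadccca')
  25 → (11, 'dabbbaaddcdbcadccca')
  26 → (21, 'dbcadccca')
  27 → (25, 'dccca')
  28 → (19, 'dcdbcadccca')
  29 → (18, 'ddcdbcadccca')

SA = [29, 16, 0, 12, 3, 6, 24, 17, 15, 2, 5, 14, 1, 13, 8, 9, 22, 10, 28, 23, 4, 7, 27, 26, 20, 11, 21, 25, 19, 18]
rank  pair      lcp
   1  s[29:],s[16:]  1  'a'
   2  s[16:],s[0:]  1  'a'
   3  s[0:],s[12:]  3  'abb'
   4  s[12:],s[3:]  1  'a'
   5  s[3:],s[6:]  3  'acb'
   6  s[6:],s[24:]  1  'a'
   7  s[24:],s[17:]  2  'ad'
   8  s[17:],s[15:]  0  ''
   9  s[15:],s[2:]  2  'ba'
  10  s[2:],s[5:]  4  'bacb'
  11  s[5:],s[14:]  1  'b'
  12  s[14:],s[1:]  3  'bba'
  13  s[1:],s[13:]  2  'bb'
  14  s[13:],s[8:]  3  'bbb'
  15  s[8:],s[9:]  2  'bb'
  16  s[9:],s[22:]  1  'b'
  17  s[22:],s[10:]  1  'b'
  18  s[10:],s[28:]  0  ''
  19  s[28:],s[23:]  2  'ca'
  20  s[23:],s[4:]  1  'c'
  21  s[4:],s[7:]  2  'cb'
  22  s[7:],s[27:]  1  'c'
  23  s[27:],s[26:]  2  'cc'
  24  s[26:],s[20:]  1  'c'
  25  s[20:],s[11:]  0  ''
  26  s[11:],s[21:]  1  'd'
  27  s[21:],s[25:]  1  'd'
  28  s[25:],s[19:]  2  'dc'
  29  s[19:],s[18:]  1  'd'

[0, 1, 1, 3, 1, 3, 1, 2, 0, 2, 4, 1, 3, 2, 3, 2, 1, 1, 0, 2, 1, 2, 1, 2, 1, 0, 1, 1, 2, 1]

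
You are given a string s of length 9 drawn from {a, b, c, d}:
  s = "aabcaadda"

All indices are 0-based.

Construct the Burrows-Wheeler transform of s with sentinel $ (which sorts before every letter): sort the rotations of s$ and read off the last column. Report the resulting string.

rank  rotation    last
    0  $aabcaadda  a
    1  a$aabcaadd  d
    2  aabcaadda$  $
    3  aadda$aabc  c
    4  abcaadda$a  a
    5  adda$aabca  a
    6  bcaadda$aa  a
    7  caadda$aab  b
    8  da$aabcaad  d
    9  dda$aabcaa  a

ad$caaabda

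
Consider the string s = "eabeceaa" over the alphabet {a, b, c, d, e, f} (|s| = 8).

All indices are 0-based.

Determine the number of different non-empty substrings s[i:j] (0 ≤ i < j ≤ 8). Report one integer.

31

rank→(start, suffix):
  0 → (7, 'a')
  1 → (6, 'aa')
  2 → (1, 'abeceaa')
  3 → (2, 'beceaa')
  4 → (4, 'ceaa')
  5 → (5, 'eaa')
  6 → (0, 'eabeceaa')
  7 → (3, 'eceaa')

SA = [7, 6, 1, 2, 4, 5, 0, 3]
i: (SA[i-1],SA[i]) lcp shared
  1: (7,6) 1 'a'
  2: (6,1) 1 'a'
  3: (1,2) 0 ''
  4: (2,4) 0 ''
  5: (4,5) 0 ''
  6: (5,0) 2 'ea'
  7: (0,3) 1 'e'

n(n+1)/2 = 8·9/2 = 36
Σ LCP = 0 + 1 + 1 + 0 + 0 + 0 + 2 + 1 = 5
distinct = 36 − 5 = 31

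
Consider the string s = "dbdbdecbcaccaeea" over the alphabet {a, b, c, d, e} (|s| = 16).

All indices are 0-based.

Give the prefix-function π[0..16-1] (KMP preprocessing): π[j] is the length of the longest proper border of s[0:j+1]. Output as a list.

[0, 0, 1, 2, 3, 0, 0, 0, 0, 0, 0, 0, 0, 0, 0, 0]

π[0] = 0
j=1 s[j]='b': π[1]=0 (border '')
j=2 s[j]='d': π[2]=1 (border 'd')
j=3 s[j]='b': π[3]=2 (border 'db')
j=4 s[j]='d': π[4]=3 (border 'dbd')
j=5 s[j]='e': k: 3→1→0; π[5]=0 (border '')
j=6 s[j]='c': π[6]=0 (border '')
j=7 s[j]='b': π[7]=0 (border '')
j=8 s[j]='c': π[8]=0 (border '')
j=9 s[j]='a': π[9]=0 (border '')
j=10 s[j]='c': π[10]=0 (border '')
j=11 s[j]='c': π[11]=0 (border '')
j=12 s[j]='a': π[12]=0 (border '')
j=13 s[j]='e': π[13]=0 (border '')
j=14 s[j]='e': π[14]=0 (border '')
j=15 s[j]='a': π[15]=0 (border '')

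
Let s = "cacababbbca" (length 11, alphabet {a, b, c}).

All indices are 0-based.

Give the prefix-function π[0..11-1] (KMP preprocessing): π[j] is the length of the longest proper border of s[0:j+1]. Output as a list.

π[0] = 0
j=1 s[j]='a': π[1]=0 (border '')
j=2 s[j]='c': π[2]=1 (border 'c')
j=3 s[j]='a': π[3]=2 (border 'ca')
j=4 s[j]='b': k: 2→0; π[4]=0 (border '')
j=5 s[j]='a': π[5]=0 (border '')
j=6 s[j]='b': π[6]=0 (border '')
j=7 s[j]='b': π[7]=0 (border '')
j=8 s[j]='b': π[8]=0 (border '')
j=9 s[j]='c': π[9]=1 (border 'c')
j=10 s[j]='a': π[10]=2 (border 'ca')

[0, 0, 1, 2, 0, 0, 0, 0, 0, 1, 2]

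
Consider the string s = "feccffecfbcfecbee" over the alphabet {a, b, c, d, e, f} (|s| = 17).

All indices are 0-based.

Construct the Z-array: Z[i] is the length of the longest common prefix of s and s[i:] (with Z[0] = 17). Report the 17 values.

[17, 0, 0, 0, 1, 3, 0, 0, 1, 0, 0, 3, 0, 0, 0, 0, 0]

Z[0]=17
i=1: fresh scan; Z[1]=0
i=2: fresh scan; Z[2]=0
i=3: fresh scan; Z[3]=0
i=4: fresh scan; Z[4]=1 scan→box=[4,5)
i=5: fresh scan; Z[5]=3 scan→box=[5,8)
i=6: min(r-i=2, Z[1]=0)=0; Z[6]=0
i=7: min(r-i=1, Z[2]=0)=0; Z[7]=0
i=8: fresh scan; Z[8]=1 scan→box=[8,9)
i=9: fresh scan; Z[9]=0
i=10: fresh scan; Z[10]=0
i=11: fresh scan; Z[11]=3 scan→box=[11,14)
i=12: min(r-i=2, Z[1]=0)=0; Z[12]=0
i=13: min(r-i=1, Z[2]=0)=0; Z[13]=0
i=14: fresh scan; Z[14]=0
i=15: fresh scan; Z[15]=0
i=16: fresh scan; Z[16]=0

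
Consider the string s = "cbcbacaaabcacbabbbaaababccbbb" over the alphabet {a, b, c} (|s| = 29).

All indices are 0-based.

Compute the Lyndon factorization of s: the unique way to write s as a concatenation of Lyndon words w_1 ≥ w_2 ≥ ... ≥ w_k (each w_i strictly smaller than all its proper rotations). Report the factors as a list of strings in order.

emit factor 1: 'c' (i=0, period=1)
emit factor 2: 'bc' (i=1, period=2)
emit factor 3: 'b' (i=3, period=1)
emit factor 4: 'ac' (i=4, period=2)
emit factor 5: 'aaabcacbabbb' (i=6, period=12)
emit factor 6: 'aaababccbbb' (i=18, period=11)

["c", "bc", "b", "ac", "aaabcacbabbb", "aaababccbbb"]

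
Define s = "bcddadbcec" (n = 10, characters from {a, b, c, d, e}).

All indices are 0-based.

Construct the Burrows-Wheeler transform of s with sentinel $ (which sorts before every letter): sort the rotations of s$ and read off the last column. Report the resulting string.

rank  rotation     last
    0  $bcddadbcec  c
    1  adbcec$bcdd  d
    2  bcddadbcec$  $
    3  bcec$bcddad  d
    4  c$bcddadbce  e
    5  cddadbcec$b  b
    6  cec$bcddadb  b
    7  dadbcec$bcd  d
    8  dbcec$bcdda  a
    9  ddadbcec$bc  c
   10  ec$bcddadbc  c

cd$debbdacc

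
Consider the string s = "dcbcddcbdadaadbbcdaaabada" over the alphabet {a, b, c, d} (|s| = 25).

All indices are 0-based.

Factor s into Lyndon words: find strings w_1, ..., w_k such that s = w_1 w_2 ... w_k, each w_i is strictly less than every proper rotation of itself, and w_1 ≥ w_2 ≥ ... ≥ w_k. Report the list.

["d", "c", "bcddcbd", "ad", "aadbbcd", "aaabad", "a"]

emit factor 1: 'd' (i=0, period=1)
emit factor 2: 'c' (i=1, period=1)
emit factor 3: 'bcddcbd' (i=2, period=7)
emit factor 4: 'ad' (i=9, period=2)
emit factor 5: 'aadbbcd' (i=11, period=7)
emit factor 6: 'aaabad' (i=18, period=6)
emit factor 7: 'a' (i=24, period=1)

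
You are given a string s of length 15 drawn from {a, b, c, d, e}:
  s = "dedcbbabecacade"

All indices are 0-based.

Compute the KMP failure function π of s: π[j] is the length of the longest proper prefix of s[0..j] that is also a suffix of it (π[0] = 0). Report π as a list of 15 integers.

π[0] = 0
j=1 s[j]='e': π[1]=0 (border '')
j=2 s[j]='d': π[2]=1 (border 'd')
j=3 s[j]='c': k: 1→0; π[3]=0 (border '')
j=4 s[j]='b': π[4]=0 (border '')
j=5 s[j]='b': π[5]=0 (border '')
j=6 s[j]='a': π[6]=0 (border '')
j=7 s[j]='b': π[7]=0 (border '')
j=8 s[j]='e': π[8]=0 (border '')
j=9 s[j]='c': π[9]=0 (border '')
j=10 s[j]='a': π[10]=0 (border '')
j=11 s[j]='c': π[11]=0 (border '')
j=12 s[j]='a': π[12]=0 (border '')
j=13 s[j]='d': π[13]=1 (border 'd')
j=14 s[j]='e': π[14]=2 (border 'de')

[0, 0, 1, 0, 0, 0, 0, 0, 0, 0, 0, 0, 0, 1, 2]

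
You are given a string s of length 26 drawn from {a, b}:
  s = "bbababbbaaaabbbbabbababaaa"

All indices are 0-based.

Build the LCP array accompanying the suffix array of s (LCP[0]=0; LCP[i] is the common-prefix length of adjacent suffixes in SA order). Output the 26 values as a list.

[0, 1, 2, 3, 3, 2, 1, 3, 4, 2, 3, 4, 0, 4, 2, 4, 5, 3, 4, 1, 3, 6, 4, 2, 4, 3]

sorted suffixes:
  #0 SA[0]=25  'a'
  #1 SA[1]=24  'aa'
  #2 SA[2]=23  'aaa'
  #3 SA[3]=8  'aaaabbbbabbababaaa'
  #4 SA[4]=9  'aaabbbbabbababaaa'
  #5 SA[5]=10  'aabbbbabbababaaa'
  #6 SA[6]=21  'abaaa'
  #7 SA[7]=19  'ababaaa'
  #8 SA[8]=2  'ababbbaaaabbbbabbababaaa'
  #9 SA[9]=16  'abbababaaa'
  #10 SA[10]=4  'abbbaaaabbbbabbababaaa'
  #11 SA[11]=11  'abbbbabbababaaa'
  #12 SA[12]=22  'baaa'
  #13 SA[13]=7  'baaaabbbbabbababaaa'
  #14 SA[14]=20  'babaaa'
  #15 SA[15]=18  'bababaaa'
  #16 SA[16]=1  'bababbbaaaabbbbabbababaaa'
  #17 SA[17]=15  'babbababaaa'
  #18 SA[18]=3  'babbbaaaabbbbabbababaaa'
  #19 SA[19]=6  'bbaaaabbbbabbababaaa'
  #20 SA[20]=17  'bbababaaa'
  #21 SA[21]=0  'bbababbbaaaabbbbabbababaaa'
  #22 SA[22]=14  'bbabbababaaa'
  #23 SA[23]=5  'bbbaaaabbbbabbababaaa'
  #24 SA[24]=13  'bbbabbababaaa'
  #25 SA[25]=12  'bbbbabbababaaa'

SA = [25, 24, 23, 8, 9, 10, 21, 19, 2, 16, 4, 11, 22, 7, 20, 18, 1, 15, 3, 6, 17, 0, 14, 5, 13, 12]
rank  pair      lcp
   1  s[25:],s[24:]  1  'a'
   2  s[24:],s[23:]  2  'aa'
   3  s[23:],s[8:]  3  'aaa'
   4  s[8:],s[9:]  3  'aaa'
   5  s[9:],s[10:]  2  'aa'
   6  s[10:],s[21:]  1  'a'
   7  s[21:],s[19:]  3  'aba'
   8  s[19:],s[2:]  4  'abab'
   9  s[2:],s[16:]  2  'ab'
  10  s[16:],s[4:]  3  'abb'
  11  s[4:],s[11:]  4  'abbb'
  12  s[11:],s[22:]  0  ''
  13  s[22:],s[7:]  4  'baaa'
  14  s[7:],s[20:]  2  'ba'
  15  s[20:],s[18:]  4  'baba'
  16  s[18:],s[1:]  5  'babab'
  17  s[1:],s[15:]  3  'bab'
  18  s[15:],s[3:]  4  'babb'
  19  s[3:],s[6:]  1  'b'
  20  s[6:],s[17:]  3  'bba'
  21  s[17:],s[0:]  6  'bbabab'
  22  s[0:],s[14:]  4  'bbab'
  23  s[14:],s[5:]  2  'bb'
  24  s[5:],s[13:]  4  'bbba'
  25  s[13:],s[12:]  3  'bbb'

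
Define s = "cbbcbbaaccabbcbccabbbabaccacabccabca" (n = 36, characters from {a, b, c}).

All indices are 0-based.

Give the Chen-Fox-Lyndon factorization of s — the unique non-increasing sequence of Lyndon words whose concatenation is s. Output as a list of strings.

emit factor 1: 'c' (i=0, period=1)
emit factor 2: 'bbc' (i=1, period=3)
emit factor 3: 'b' (i=4, period=1)
emit factor 4: 'b' (i=5, period=1)
emit factor 5: 'aaccabbcbccabbbabaccacabccabc' (i=6, period=29)
emit factor 6: 'a' (i=35, period=1)

["c", "bbc", "b", "b", "aaccabbcbccabbbabaccacabccabc", "a"]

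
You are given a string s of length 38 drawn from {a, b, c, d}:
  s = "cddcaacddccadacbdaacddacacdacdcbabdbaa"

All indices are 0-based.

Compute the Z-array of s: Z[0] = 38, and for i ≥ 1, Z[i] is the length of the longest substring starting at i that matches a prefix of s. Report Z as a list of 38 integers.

Z[0]=38
i=1: i≥r, start 0; Z[1]=0
i=2: i≥r, start 0; Z[2]=0
i=3: i≥r, start 0; Z[3]=1 grow→box=[3,4)
i=4: i≥r, start 0; Z[4]=0
i=5: i≥r, start 0; Z[5]=0
i=6: i≥r, start 0; Z[6]=4 grow→box=[6,10)
i=7: min(r-i=3, Z[1]=0)=0; Z[7]=0
i=8: min(r-i=2, Z[2]=0)=0; Z[8]=0
i=9: min(r-i=1, Z[3]=1)=1; Z[9]=1
i=10: i≥r, start 0; Z[10]=1 grow→box=[10,11)
i=11: i≥r, start 0; Z[11]=0
i=12: i≥r, start 0; Z[12]=0
i=13: i≥r, start 0; Z[13]=0
i=14: i≥r, start 0; Z[14]=1 grow→box=[14,15)
i=15: i≥r, start 0; Z[15]=0
i=16: i≥r, start 0; Z[16]=0
i=17: i≥r, start 0; Z[17]=0
i=18: i≥r, start 0; Z[18]=0
i=19: i≥r, start 0; Z[19]=3 grow→box=[19,22)
i=20: min(r-i=2, Z[1]=0)=0; Z[20]=0
i=21: min(r-i=1, Z[2]=0)=0; Z[21]=0
i=22: i≥r, start 0; Z[22]=0
i=23: i≥r, start 0; Z[23]=1 grow→box=[23,24)
i=24: i≥r, start 0; Z[24]=0
i=25: i≥r, start 0; Z[25]=2 grow→box=[25,27)
i=26: min(r-i=1, Z[1]=0)=0; Z[26]=0
i=27: i≥r, start 0; Z[27]=0
i=28: i≥r, start 0; Z[28]=2 grow→box=[28,30)
i=29: min(r-i=1, Z[1]=0)=0; Z[29]=0
i=30: i≥r, start 0; Z[30]=1 grow→box=[30,31)
i=31: i≥r, start 0; Z[31]=0
i=32: i≥r, start 0; Z[32]=0
i=33: i≥r, start 0; Z[33]=0
i=34: i≥r, start 0; Z[34]=0
i=35: i≥r, start 0; Z[35]=0
i=36: i≥r, start 0; Z[36]=0
i=37: i≥r, start 0; Z[37]=0

[38, 0, 0, 1, 0, 0, 4, 0, 0, 1, 1, 0, 0, 0, 1, 0, 0, 0, 0, 3, 0, 0, 0, 1, 0, 2, 0, 0, 2, 0, 1, 0, 0, 0, 0, 0, 0, 0]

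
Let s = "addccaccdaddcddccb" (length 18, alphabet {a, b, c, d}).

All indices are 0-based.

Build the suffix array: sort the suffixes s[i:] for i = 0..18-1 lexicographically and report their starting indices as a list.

rank→(start, suffix):
  0 → (5, 'accdaddcddccb')
  1 → (0, 'addccaccdaddcddccb')
  2 → (9, 'addcddccb')
  3 → (17, 'b')
  4 → (4, 'caccdaddcddccb')
  5 → (16, 'cb')
  6 → (3, 'ccaccdaddcddccb')
  7 → (15, 'ccb')
  8 → (6, 'ccdaddcddccb')
  9 → (7, 'cdaddcddccb')
  10 → (12, 'cddccb')
  11 → (8, 'daddcddccb')
  12 → (2, 'dccaccdaddcddccb')
  13 → (14, 'dccb')
  14 → (11, 'dcddccb')
  15 → (1, 'ddccaccdaddcddccb')
  16 → (13, 'ddccb')
  17 → (10, 'ddcddccb')

[5, 0, 9, 17, 4, 16, 3, 15, 6, 7, 12, 8, 2, 14, 11, 1, 13, 10]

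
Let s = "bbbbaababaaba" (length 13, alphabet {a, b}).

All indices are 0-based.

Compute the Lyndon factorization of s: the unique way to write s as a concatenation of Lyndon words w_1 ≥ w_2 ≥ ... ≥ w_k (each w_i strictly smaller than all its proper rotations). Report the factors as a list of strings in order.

emit factor 1: 'b' (i=0, period=1)
emit factor 2: 'b' (i=1, period=1)
emit factor 3: 'b' (i=2, period=1)
emit factor 4: 'b' (i=3, period=1)
emit factor 5: 'aabab' (i=4, period=5)
emit factor 6: 'aab' (i=9, period=3)
emit factor 7: 'a' (i=12, period=1)

["b", "b", "b", "b", "aabab", "aab", "a"]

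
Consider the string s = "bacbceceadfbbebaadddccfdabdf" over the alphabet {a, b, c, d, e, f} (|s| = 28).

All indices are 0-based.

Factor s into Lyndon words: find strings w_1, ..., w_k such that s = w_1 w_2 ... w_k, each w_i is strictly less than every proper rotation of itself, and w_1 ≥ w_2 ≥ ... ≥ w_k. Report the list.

emit factor 1: 'b' (i=0, period=1)
emit factor 2: 'acbceceadfbbeb' (i=1, period=14)
emit factor 3: 'aadddccfdabdf' (i=15, period=13)

["b", "acbceceadfbbeb", "aadddccfdabdf"]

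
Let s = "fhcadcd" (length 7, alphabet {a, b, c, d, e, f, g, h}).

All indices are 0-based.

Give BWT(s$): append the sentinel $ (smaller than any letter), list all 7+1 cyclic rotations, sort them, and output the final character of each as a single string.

dchdca$f

rank  rotation  last
    0  $fhcadcd  d
    1  adcd$fhc  c
    2  cadcd$fh  h
    3  cd$fhcad  d
    4  d$fhcadc  c
    5  dcd$fhca  a
    6  fhcadcd$  $
    7  hcadcd$f  f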